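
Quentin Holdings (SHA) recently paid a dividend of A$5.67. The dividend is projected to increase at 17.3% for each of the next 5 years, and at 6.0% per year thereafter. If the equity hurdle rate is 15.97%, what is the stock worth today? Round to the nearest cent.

Two-stage DDM. Project D₁…D_5 at 0.173, terminal growth 0.06, discount at r = 0.1597.
D_1 = 6.6509
D_2 = 7.8015
D_3 = 9.1512
D_4 = 10.7343
D_5 = 12.5914
Terminal value at t=5: TV = D_6/(r−g) = 13.3469/(0.1597−0.06) = 133.8702
P₀ = 6.6509/(1+0.1597)^1 + 7.8015/(1+0.1597)^2 + 9.1512/(1+0.1597)^3 + 10.7343/(1+0.1597)^4 + 12.5914/(1+0.1597)^5 + 133.8702/(1+0.1597)^5 = 93.1603

A$93.16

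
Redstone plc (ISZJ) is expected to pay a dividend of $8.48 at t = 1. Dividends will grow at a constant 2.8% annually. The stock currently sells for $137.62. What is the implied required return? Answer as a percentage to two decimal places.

Rearranging the constant-growth DDM: r = D₁/P₀ + g.
r = 8.4800 / 137.62 + 0.028 = 0.06162 + 0.028 = 0.08962

8.96%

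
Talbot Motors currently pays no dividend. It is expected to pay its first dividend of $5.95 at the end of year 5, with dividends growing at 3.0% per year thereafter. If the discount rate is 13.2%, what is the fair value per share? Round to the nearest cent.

$35.52

Deferred-dividend DDM. At t=4 the remaining stream is a growing perpetuity with first payment D_5 = 5.95.
V_4 = D_5/(r−g) = 5.95/(0.132−0.03) = 58.3333
P₀ = V_4/(1+r)^4 = 58.3333/(1+0.132)^4 = 35.5248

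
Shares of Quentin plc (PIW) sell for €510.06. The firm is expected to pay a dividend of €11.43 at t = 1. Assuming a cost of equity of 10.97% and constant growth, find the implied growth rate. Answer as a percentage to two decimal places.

8.73%

From P₀ = D₁/(r − g), the implied growth is g = r − D₁/P₀.
g = 0.1097 − 11.43/510.06 = 0.1097 − 0.02241 = 0.08729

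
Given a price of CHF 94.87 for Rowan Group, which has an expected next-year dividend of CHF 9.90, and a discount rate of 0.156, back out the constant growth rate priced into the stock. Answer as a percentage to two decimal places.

5.16%

From P₀ = D₁/(r − g), the implied growth is g = r − D₁/P₀.
g = 0.156 − 9.90/94.87 = 0.156 − 0.10435 = 0.05165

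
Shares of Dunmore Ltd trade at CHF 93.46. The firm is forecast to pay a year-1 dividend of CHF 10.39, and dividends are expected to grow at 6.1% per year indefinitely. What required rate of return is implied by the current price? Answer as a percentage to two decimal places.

Rearranging the constant-growth DDM: r = D₁/P₀ + g.
r = 10.3900 / 93.46 + 0.061 = 0.11117 + 0.061 = 0.17217

17.22%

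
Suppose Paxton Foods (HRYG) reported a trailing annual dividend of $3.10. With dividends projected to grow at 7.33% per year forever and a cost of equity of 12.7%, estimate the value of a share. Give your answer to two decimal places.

Gordon growth model: P₀ = D₁/(r − g). D₁ = 3.10 × (1 + 0.0733) = 3.3272.
P₀ = 3.3272 / (0.127 − 0.0733) = 3.3272 / 0.0537 = 61.9596

$61.96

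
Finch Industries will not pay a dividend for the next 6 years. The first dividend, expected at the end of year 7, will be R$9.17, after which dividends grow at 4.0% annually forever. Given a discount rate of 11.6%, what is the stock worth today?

Deferred-dividend DDM. At t=6 the remaining stream is a growing perpetuity with first payment D_7 = 9.17.
V_6 = D_7/(r−g) = 9.17/(0.116−0.04) = 120.6579
P₀ = V_6/(1+r)^6 = 120.6579/(1+0.116)^6 = 62.4555

R$62.46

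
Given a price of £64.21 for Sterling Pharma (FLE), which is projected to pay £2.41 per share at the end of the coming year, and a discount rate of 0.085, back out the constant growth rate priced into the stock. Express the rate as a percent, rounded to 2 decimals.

4.75%

From P₀ = D₁/(r − g), the implied growth is g = r − D₁/P₀.
g = 0.085 − 2.41/64.21 = 0.085 − 0.03753 = 0.04747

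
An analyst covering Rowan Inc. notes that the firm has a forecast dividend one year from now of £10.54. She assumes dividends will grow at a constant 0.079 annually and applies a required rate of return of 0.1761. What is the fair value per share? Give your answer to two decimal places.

£108.55

Gordon growth model: P₀ = D₁/(r − g), with D₁ = 10.54 given directly.
P₀ = 10.5400 / (0.1761 − 0.079) = 10.5400 / 0.0971 = 108.5479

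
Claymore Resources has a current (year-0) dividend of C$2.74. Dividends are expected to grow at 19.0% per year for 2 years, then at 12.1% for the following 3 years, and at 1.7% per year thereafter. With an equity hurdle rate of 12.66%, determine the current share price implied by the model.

Three-stage DDM. Project D₁…D_5; terminal Gordon value at t=5 with g = 0.017; discount at r = 0.1266.
D_1 = 3.2606
D_2 = 3.8801
D_3 = 4.3496
D_4 = 4.8759
D_5 = 5.4659
TV_5 = 5.5588/(0.1266−0.017) = 50.7191
P₀ = Σ Dₜ/(1+r)ᵗ + TV_5/(1+r)^5 = 42.9778

C$42.98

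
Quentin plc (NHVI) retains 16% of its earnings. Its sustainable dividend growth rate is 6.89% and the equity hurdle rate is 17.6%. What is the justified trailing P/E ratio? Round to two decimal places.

8.38

Payout ratio b = 1 − 0.16 = 0.84.
Justified trailing P/E = b(1+g)/(r−g) = 0.84×(1+0.0689)/(0.176−0.0689) = 8.3835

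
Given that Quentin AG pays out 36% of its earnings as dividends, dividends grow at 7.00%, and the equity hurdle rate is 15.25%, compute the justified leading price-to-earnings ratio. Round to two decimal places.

4.36

Justified leading P/E = b/(r−g) = 0.36/(0.1525−0.07) = 4.3636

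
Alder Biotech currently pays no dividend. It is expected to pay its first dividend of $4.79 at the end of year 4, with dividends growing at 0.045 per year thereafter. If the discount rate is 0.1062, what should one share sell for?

$57.82

Deferred-dividend DDM. At t=3 the remaining stream is a growing perpetuity with first payment D_4 = 4.79.
V_3 = D_4/(r−g) = 4.79/(0.1062−0.045) = 78.2680
P₀ = V_3/(1+r)^3 = 78.2680/(1+0.1062)^3 = 57.8207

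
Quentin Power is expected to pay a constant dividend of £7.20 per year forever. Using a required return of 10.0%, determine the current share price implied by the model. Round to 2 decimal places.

£72.00

Zero-growth DDM (perpetuity): P₀ = D/r = 7.20 / 0.1 = 72.0000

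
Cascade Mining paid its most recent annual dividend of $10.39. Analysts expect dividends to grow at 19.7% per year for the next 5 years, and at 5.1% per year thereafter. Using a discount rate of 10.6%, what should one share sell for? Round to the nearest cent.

Two-stage DDM. Project D₁…D_5 at 0.197, terminal growth 0.051, discount at r = 0.106.
D_1 = 12.4368
D_2 = 14.8869
D_3 = 17.8196
D_4 = 21.3301
D_5 = 25.5321
Terminal value at t=5: TV = D_6/(r−g) = 26.8342/(0.106−0.051) = 487.8950
P₀ = 12.4368/(1+0.106)^1 + 14.8869/(1+0.106)^2 + 17.8196/(1+0.106)^3 + 21.3301/(1+0.106)^4 + 25.5321/(1+0.106)^5 + 487.8950/(1+0.106)^5 = 361.0853

$361.09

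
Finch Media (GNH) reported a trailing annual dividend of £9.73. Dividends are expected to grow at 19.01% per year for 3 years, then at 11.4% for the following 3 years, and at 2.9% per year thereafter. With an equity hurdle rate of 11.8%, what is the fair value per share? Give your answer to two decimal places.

£202.32

Three-stage DDM. Project D₁…D_6; terminal Gordon value at t=6 with g = 0.029; discount at r = 0.118.
D_1 = 11.5797
D_2 = 13.7810
D_3 = 16.4007
D_4 = 18.2704
D_5 = 20.3532
D_6 = 22.6735
TV_6 = 23.3310/(0.118−0.029) = 262.1465
P₀ = Σ Dₜ/(1+r)ᵗ + TV_6/(1+r)^6 = 202.3210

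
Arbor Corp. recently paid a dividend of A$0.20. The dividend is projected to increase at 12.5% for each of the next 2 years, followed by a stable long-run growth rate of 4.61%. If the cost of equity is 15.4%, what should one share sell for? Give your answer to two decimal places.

A$2.23

Two-stage DDM. Project D₁…D_2 at 0.125, terminal growth 0.0461, discount at r = 0.154.
D_1 = 0.2250
D_2 = 0.2531
Terminal value at t=2: TV = D_3/(r−g) = 0.2648/(0.154−0.0461) = 2.4541
P₀ = 0.2250/(1+0.154)^1 + 0.2531/(1+0.154)^2 + 2.4541/(1+0.154)^2 = 2.2278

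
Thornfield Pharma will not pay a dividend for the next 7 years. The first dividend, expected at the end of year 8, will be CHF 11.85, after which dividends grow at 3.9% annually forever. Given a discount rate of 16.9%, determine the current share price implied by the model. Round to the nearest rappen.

CHF 30.55

Deferred-dividend DDM. At t=7 the remaining stream is a growing perpetuity with first payment D_8 = 11.85.
V_7 = D_8/(r−g) = 11.85/(0.169−0.039) = 91.1538
P₀ = V_7/(1+r)^7 = 91.1538/(1+0.169)^7 = 30.5544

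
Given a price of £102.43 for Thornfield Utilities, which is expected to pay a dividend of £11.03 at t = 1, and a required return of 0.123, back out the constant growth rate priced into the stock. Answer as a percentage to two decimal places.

From P₀ = D₁/(r − g), the implied growth is g = r − D₁/P₀.
g = 0.123 − 11.03/102.43 = 0.123 − 0.10768 = 0.01532

1.53%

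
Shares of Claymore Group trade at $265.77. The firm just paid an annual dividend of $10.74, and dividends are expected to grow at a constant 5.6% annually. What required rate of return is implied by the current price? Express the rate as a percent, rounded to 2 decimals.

9.87%

Rearranging the constant-growth DDM: r = D₁/P₀ + g.
D₁ = 10.74 × (1 + 0.056) = 11.3414.
r = 11.3414 / 265.77 + 0.056 = 0.04267 + 0.056 = 0.09867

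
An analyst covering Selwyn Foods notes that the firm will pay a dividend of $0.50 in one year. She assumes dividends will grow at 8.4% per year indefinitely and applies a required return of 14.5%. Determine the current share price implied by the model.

$8.20

Gordon growth model: P₀ = D₁/(r − g), with D₁ = 0.50 given directly.
P₀ = 0.5000 / (0.145 − 0.084) = 0.5000 / 0.061 = 8.1967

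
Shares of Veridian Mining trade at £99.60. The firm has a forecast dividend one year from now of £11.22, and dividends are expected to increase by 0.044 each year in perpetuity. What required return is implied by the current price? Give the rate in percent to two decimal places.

Rearranging the constant-growth DDM: r = D₁/P₀ + g.
r = 11.2200 / 99.60 + 0.044 = 0.11265 + 0.044 = 0.15665

15.67%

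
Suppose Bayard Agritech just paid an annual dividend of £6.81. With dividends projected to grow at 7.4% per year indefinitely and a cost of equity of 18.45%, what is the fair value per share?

Gordon growth model: P₀ = D₁/(r − g). D₁ = 6.81 × (1 + 0.074) = 7.3139.
P₀ = 7.3139 / (0.1845 − 0.074) = 7.3139 / 0.1105 = 66.1895

£66.19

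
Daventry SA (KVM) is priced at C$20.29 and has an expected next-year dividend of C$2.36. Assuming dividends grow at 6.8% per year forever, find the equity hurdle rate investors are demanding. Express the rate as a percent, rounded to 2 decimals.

Rearranging the constant-growth DDM: r = D₁/P₀ + g.
r = 2.3600 / 20.29 + 0.068 = 0.11631 + 0.068 = 0.18431

18.43%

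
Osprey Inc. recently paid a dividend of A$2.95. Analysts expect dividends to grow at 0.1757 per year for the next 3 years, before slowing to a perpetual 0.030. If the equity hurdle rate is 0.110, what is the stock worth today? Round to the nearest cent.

A$55.07

Two-stage DDM. Project D₁…D_3 at 0.1757, terminal growth 0.03, discount at r = 0.11.
D_1 = 3.4683
D_2 = 4.0777
D_3 = 4.7941
Terminal value at t=3: TV = D_4/(r−g) = 4.9380/(0.11−0.03) = 61.7247
P₀ = 3.4683/(1+0.11)^1 + 4.0777/(1+0.11)^2 + 4.7941/(1+0.11)^3 + 61.7247/(1+0.11)^3 = 55.0722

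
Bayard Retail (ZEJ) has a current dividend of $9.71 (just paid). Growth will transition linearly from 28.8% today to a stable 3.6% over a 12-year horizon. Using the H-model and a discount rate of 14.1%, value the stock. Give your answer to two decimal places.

$235.63

H-model: P₀ = D₀[(1+g_L) + H(g_S−g_L)]/(r−g_L), with H = 12/2 = 6.
P₀ = 9.71 × [(1+0.036) + 6×(0.288−0.036)] / (0.141−0.036)
   = 9.71 × 2.5480 / 0.105 = 235.6293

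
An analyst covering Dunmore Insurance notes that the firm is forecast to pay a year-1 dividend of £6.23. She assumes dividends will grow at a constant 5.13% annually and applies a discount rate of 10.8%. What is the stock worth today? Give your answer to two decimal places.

£109.88

Gordon growth model: P₀ = D₁/(r − g), with D₁ = 6.23 given directly.
P₀ = 6.2300 / (0.108 − 0.0513) = 6.2300 / 0.0567 = 109.8765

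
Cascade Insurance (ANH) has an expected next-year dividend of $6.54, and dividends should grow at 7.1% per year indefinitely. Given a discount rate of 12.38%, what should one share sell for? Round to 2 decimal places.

Gordon growth model: P₀ = D₁/(r − g), with D₁ = 6.54 given directly.
P₀ = 6.5400 / (0.1238 − 0.071) = 6.5400 / 0.0528 = 123.8636

$123.86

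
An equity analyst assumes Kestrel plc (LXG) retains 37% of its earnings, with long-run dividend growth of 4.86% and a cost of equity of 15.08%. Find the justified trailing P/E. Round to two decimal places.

6.46

Payout ratio b = 1 − 0.37 = 0.63.
Justified trailing P/E = b(1+g)/(r−g) = 0.63×(1+0.0486)/(0.1508−0.0486) = 6.4640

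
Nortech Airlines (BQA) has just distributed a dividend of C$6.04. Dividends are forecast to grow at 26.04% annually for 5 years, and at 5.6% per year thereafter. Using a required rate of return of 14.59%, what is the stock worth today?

C$154.77

Two-stage DDM. Project D₁…D_5 at 0.2604, terminal growth 0.056, discount at r = 0.1459.
D_1 = 7.6128
D_2 = 9.5952
D_3 = 12.0938
D_4 = 15.2430
D_5 = 19.2123
Terminal value at t=5: TV = D_6/(r−g) = 20.2882/(0.1459−0.056) = 225.6748
P₀ = 7.6128/(1+0.1459)^1 + 9.5952/(1+0.1459)^2 + 12.0938/(1+0.1459)^3 + 15.2430/(1+0.1459)^4 + 19.2123/(1+0.1459)^5 + 225.6748/(1+0.1459)^5 = 154.7750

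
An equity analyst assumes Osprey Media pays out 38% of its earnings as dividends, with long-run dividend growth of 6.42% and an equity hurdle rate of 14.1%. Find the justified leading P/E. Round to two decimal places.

4.95

Justified leading P/E = b/(r−g) = 0.38/(0.141−0.0642) = 4.9479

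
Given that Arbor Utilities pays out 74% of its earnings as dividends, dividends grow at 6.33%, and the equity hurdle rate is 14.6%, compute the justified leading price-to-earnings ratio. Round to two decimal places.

Justified leading P/E = b/(r−g) = 0.74/(0.146−0.0633) = 8.9480

8.95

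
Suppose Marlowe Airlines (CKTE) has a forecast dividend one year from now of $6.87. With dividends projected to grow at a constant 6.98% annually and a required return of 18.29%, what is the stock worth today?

Gordon growth model: P₀ = D₁/(r − g), with D₁ = 6.87 given directly.
P₀ = 6.8700 / (0.1829 − 0.0698) = 6.8700 / 0.1131 = 60.7427

$60.74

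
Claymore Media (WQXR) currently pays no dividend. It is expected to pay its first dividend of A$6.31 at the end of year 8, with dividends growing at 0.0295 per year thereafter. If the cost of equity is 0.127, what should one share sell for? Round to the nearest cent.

A$28.03

Deferred-dividend DDM. At t=7 the remaining stream is a growing perpetuity with first payment D_8 = 6.31.
V_7 = D_8/(r−g) = 6.31/(0.127−0.0295) = 64.7179
P₀ = V_7/(1+r)^7 = 64.7179/(1+0.127)^7 = 28.0258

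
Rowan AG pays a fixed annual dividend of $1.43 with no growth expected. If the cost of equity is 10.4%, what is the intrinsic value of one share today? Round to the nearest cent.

Zero-growth DDM (perpetuity): P₀ = D/r = 1.43 / 0.104 = 13.7500

$13.75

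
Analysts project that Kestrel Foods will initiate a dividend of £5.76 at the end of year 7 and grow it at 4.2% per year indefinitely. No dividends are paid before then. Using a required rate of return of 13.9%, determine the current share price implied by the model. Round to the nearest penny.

Deferred-dividend DDM. At t=6 the remaining stream is a growing perpetuity with first payment D_7 = 5.76.
V_6 = D_7/(r−g) = 5.76/(0.139−0.042) = 59.3814
P₀ = V_6/(1+r)^6 = 59.3814/(1+0.139)^6 = 27.1962

£27.20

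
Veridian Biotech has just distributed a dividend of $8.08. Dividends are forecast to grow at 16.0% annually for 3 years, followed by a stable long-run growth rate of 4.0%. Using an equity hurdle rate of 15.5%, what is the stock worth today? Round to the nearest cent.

$98.47

Two-stage DDM. Project D₁…D_3 at 0.16, terminal growth 0.04, discount at r = 0.155.
D_1 = 9.3728
D_2 = 10.8724
D_3 = 12.6120
Terminal value at t=3: TV = D_4/(r−g) = 13.1165/(0.155−0.04) = 114.0567
P₀ = 9.3728/(1+0.155)^1 + 10.8724/(1+0.155)^2 + 12.6120/(1+0.155)^3 + 114.0567/(1+0.155)^3 = 98.4749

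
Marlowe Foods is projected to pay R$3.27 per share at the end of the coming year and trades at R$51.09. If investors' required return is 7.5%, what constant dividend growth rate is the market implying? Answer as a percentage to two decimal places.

From P₀ = D₁/(r − g), the implied growth is g = r − D₁/P₀.
g = 0.075 − 3.27/51.09 = 0.075 − 0.06400 = 0.01100

1.10%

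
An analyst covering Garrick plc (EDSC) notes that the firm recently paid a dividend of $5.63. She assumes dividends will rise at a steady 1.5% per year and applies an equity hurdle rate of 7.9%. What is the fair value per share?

Gordon growth model: P₀ = D₁/(r − g). D₁ = 5.63 × (1 + 0.015) = 5.7144.
P₀ = 5.7144 / (0.079 − 0.015) = 5.7144 / 0.064 = 89.2883

$89.29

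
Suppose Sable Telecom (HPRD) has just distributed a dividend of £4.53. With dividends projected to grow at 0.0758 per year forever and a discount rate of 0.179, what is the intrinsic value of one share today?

Gordon growth model: P₀ = D₁/(r − g). D₁ = 4.53 × (1 + 0.0758) = 4.8734.
P₀ = 4.8734 / (0.179 − 0.0758) = 4.8734 / 0.1032 = 47.2226

£47.22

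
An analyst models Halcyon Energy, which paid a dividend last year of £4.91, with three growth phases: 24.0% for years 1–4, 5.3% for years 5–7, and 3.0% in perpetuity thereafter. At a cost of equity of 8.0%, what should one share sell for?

£215.33

Three-stage DDM. Project D₁…D_7; terminal Gordon value at t=7 with g = 0.03; discount at r = 0.08.
D_1 = 6.0884
D_2 = 7.5496
D_3 = 9.3615
D_4 = 11.6083
D_5 = 12.2235
D_6 = 12.8714
D_7 = 13.5536
TV_7 = 13.9602/(0.08−0.03) = 279.2033
P₀ = Σ Dₜ/(1+r)ᵗ + TV_7/(1+r)^7 = 215.3250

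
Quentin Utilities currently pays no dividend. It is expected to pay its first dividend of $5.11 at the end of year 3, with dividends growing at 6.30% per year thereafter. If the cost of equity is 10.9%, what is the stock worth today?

$90.32

Deferred-dividend DDM. At t=2 the remaining stream is a growing perpetuity with first payment D_3 = 5.11.
V_2 = D_3/(r−g) = 5.11/(0.109−0.063) = 111.0870
P₀ = V_2/(1+r)^2 = 111.0870/(1+0.109)^2 = 90.3233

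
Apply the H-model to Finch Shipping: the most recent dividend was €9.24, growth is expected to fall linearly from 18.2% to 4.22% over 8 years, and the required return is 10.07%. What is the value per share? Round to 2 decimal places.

H-model: P₀ = D₀[(1+g_L) + H(g_S−g_L)]/(r−g_L), with H = 8/2 = 4.
P₀ = 9.24 × [(1+0.0422) + 4×(0.182−0.0422)] / (0.1007−0.0422)
   = 9.24 × 1.6014 / 0.0585 = 252.9391

€252.94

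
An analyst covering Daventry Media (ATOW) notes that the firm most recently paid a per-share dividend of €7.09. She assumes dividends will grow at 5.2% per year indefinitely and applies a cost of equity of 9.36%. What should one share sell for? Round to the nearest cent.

Gordon growth model: P₀ = D₁/(r − g). D₁ = 7.09 × (1 + 0.052) = 7.4587.
P₀ = 7.4587 / (0.0936 − 0.052) = 7.4587 / 0.0416 = 179.2952

€179.30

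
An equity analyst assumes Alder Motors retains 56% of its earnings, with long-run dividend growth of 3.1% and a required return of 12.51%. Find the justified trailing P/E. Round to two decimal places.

4.82

Payout ratio b = 1 − 0.56 = 0.44.
Justified trailing P/E = b(1+g)/(r−g) = 0.44×(1+0.031)/(0.1251−0.031) = 4.8208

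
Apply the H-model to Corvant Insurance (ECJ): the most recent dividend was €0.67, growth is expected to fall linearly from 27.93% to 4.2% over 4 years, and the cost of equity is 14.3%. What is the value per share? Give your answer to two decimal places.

€10.06

H-model: P₀ = D₀[(1+g_L) + H(g_S−g_L)]/(r−g_L), with H = 4/2 = 2.
P₀ = 0.67 × [(1+0.042) + 2×(0.2793−0.042)] / (0.143−0.042)
   = 0.67 × 1.5166 / 0.101 = 10.0606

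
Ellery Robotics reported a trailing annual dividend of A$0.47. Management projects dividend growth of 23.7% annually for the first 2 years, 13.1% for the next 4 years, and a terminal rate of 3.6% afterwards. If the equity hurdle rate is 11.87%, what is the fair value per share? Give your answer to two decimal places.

A$10.98

Three-stage DDM. Project D₁…D_6; terminal Gordon value at t=6 with g = 0.036; discount at r = 0.1187.
D_1 = 0.5814
D_2 = 0.7192
D_3 = 0.8134
D_4 = 0.9199
D_5 = 1.0405
D_6 = 1.1768
TV_6 = 1.2191/(0.1187−0.036) = 14.7415
P₀ = Σ Dₜ/(1+r)ᵗ + TV_6/(1+r)^6 = 10.9776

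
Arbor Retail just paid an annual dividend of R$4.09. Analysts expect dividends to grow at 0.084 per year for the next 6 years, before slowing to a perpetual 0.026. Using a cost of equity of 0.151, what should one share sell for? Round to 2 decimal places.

Two-stage DDM. Project D₁…D_6 at 0.084, terminal growth 0.026, discount at r = 0.151.
D_1 = 4.4336
D_2 = 4.8060
D_3 = 5.2097
D_4 = 5.6473
D_5 = 6.1217
D_6 = 6.6359
Terminal value at t=6: TV = D_7/(r−g) = 6.8084/(0.151−0.026) = 54.4674
P₀ = 4.4336/(1+0.151)^1 + 4.8060/(1+0.151)^2 + 5.2097/(1+0.151)^3 + 5.6473/(1+0.151)^4 + 6.1217/(1+0.151)^5 + 6.6359/(1+0.151)^6 + 54.4674/(1+0.151)^6 = 43.4234

R$43.42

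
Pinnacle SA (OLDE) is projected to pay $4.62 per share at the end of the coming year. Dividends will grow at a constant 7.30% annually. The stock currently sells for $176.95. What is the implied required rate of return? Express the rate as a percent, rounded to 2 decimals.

9.91%

Rearranging the constant-growth DDM: r = D₁/P₀ + g.
r = 4.6200 / 176.95 + 0.073 = 0.02611 + 0.073 = 0.09911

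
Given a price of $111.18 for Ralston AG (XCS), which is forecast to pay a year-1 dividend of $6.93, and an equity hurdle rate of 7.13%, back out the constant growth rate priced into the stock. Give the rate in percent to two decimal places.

0.90%

From P₀ = D₁/(r − g), the implied growth is g = r − D₁/P₀.
g = 0.0713 − 6.93/111.18 = 0.0713 − 0.06233 = 0.00897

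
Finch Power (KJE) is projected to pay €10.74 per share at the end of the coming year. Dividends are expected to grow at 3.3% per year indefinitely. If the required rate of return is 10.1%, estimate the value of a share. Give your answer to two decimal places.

Gordon growth model: P₀ = D₁/(r − g), with D₁ = 10.74 given directly.
P₀ = 10.7400 / (0.101 − 0.033) = 10.7400 / 0.068 = 157.9412

€157.94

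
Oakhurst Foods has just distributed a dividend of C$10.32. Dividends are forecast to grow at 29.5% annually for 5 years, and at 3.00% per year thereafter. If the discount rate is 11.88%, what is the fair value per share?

Two-stage DDM. Project D₁…D_5 at 0.295, terminal growth 0.03, discount at r = 0.1188.
D_1 = 13.3644
D_2 = 17.3069
D_3 = 22.4124
D_4 = 29.0241
D_5 = 37.5862
Terminal value at t=5: TV = D_6/(r−g) = 38.7138/(0.1188−0.03) = 435.9662
P₀ = 13.3644/(1+0.1188)^1 + 17.3069/(1+0.1188)^2 + 22.4124/(1+0.1188)^3 + 29.0241/(1+0.1188)^4 + 37.5862/(1+0.1188)^5 + 435.9662/(1+0.1188)^5 = 330.4511

C$330.45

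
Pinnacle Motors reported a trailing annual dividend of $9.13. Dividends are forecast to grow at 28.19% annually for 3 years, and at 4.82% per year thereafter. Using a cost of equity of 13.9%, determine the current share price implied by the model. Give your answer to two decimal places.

$185.11

Two-stage DDM. Project D₁…D_3 at 0.2819, terminal growth 0.0482, discount at r = 0.139.
D_1 = 11.7037
D_2 = 15.0030
D_3 = 19.2324
Terminal value at t=3: TV = D_4/(r−g) = 20.1594/(0.139−0.0482) = 222.0197
P₀ = 11.7037/(1+0.139)^1 + 15.0030/(1+0.139)^2 + 19.2324/(1+0.139)^3 + 222.0197/(1+0.139)^3 = 185.1077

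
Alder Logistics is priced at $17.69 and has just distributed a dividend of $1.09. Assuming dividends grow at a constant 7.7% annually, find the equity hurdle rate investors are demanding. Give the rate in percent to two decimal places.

14.34%

Rearranging the constant-growth DDM: r = D₁/P₀ + g.
D₁ = 1.09 × (1 + 0.077) = 1.1739.
r = 1.1739 / 17.69 + 0.077 = 0.06636 + 0.077 = 0.14336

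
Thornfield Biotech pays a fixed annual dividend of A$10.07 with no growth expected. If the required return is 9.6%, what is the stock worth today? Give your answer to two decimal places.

A$104.90

Zero-growth DDM (perpetuity): P₀ = D/r = 10.07 / 0.096 = 104.8958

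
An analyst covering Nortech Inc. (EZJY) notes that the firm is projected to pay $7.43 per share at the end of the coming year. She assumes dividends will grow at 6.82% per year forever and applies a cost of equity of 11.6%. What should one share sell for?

Gordon growth model: P₀ = D₁/(r − g), with D₁ = 7.43 given directly.
P₀ = 7.4300 / (0.116 − 0.0682) = 7.4300 / 0.0478 = 155.4393

$155.44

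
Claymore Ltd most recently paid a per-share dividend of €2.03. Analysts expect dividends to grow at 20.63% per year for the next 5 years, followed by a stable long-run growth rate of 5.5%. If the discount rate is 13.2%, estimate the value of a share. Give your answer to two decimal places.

€50.55

Two-stage DDM. Project D₁…D_5 at 0.2063, terminal growth 0.055, discount at r = 0.132.
D_1 = 2.4488
D_2 = 2.9540
D_3 = 3.5634
D_4 = 4.2985
D_5 = 5.1853
Terminal value at t=5: TV = D_6/(r−g) = 5.4705/(0.132−0.055) = 71.0451
P₀ = 2.4488/(1+0.132)^1 + 2.9540/(1+0.132)^2 + 3.5634/(1+0.132)^3 + 4.2985/(1+0.132)^4 + 5.1853/(1+0.132)^5 + 71.0451/(1+0.132)^5 = 50.5534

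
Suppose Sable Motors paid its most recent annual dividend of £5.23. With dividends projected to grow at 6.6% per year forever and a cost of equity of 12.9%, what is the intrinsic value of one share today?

Gordon growth model: P₀ = D₁/(r − g). D₁ = 5.23 × (1 + 0.066) = 5.5752.
P₀ = 5.5752 / (0.129 − 0.066) = 5.5752 / 0.063 = 88.4949

£88.49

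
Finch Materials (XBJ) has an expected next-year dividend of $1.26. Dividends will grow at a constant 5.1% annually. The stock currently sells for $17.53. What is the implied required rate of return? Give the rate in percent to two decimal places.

Rearranging the constant-growth DDM: r = D₁/P₀ + g.
r = 1.2600 / 17.53 + 0.051 = 0.07188 + 0.051 = 0.12288

12.29%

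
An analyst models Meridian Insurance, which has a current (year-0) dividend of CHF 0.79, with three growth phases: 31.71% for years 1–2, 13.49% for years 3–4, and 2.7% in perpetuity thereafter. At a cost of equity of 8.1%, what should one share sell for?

Three-stage DDM. Project D₁…D_4; terminal Gordon value at t=4 with g = 0.027; discount at r = 0.081.
D_1 = 1.0405
D_2 = 1.3705
D_3 = 1.5553
D_4 = 1.7651
TV_4 = 1.8128/(0.081−0.027) = 33.5704
P₀ = Σ Dₜ/(1+r)ᵗ + TV_4/(1+r)^4 = 29.2433

CHF 29.24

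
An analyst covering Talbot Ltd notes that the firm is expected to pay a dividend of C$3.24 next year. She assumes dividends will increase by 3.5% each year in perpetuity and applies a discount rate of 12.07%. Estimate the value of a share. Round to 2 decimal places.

C$37.81

Gordon growth model: P₀ = D₁/(r − g), with D₁ = 3.24 given directly.
P₀ = 3.2400 / (0.1207 − 0.035) = 3.2400 / 0.0857 = 37.8063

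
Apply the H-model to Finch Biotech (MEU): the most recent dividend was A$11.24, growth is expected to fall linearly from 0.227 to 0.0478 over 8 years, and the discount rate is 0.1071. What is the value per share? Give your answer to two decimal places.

H-model: P₀ = D₀[(1+g_L) + H(g_S−g_L)]/(r−g_L), with H = 8/2 = 4.
P₀ = 11.24 × [(1+0.0478) + 4×(0.227−0.0478)] / (0.1071−0.0478)
   = 11.24 × 1.7646 / 0.0593 = 334.4706

A$334.47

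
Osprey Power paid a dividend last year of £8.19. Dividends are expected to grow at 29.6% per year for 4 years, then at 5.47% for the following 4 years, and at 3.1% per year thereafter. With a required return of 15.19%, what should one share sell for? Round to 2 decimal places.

Three-stage DDM. Project D₁…D_8; terminal Gordon value at t=8 with g = 0.031; discount at r = 0.1519.
D_1 = 10.6142
D_2 = 13.7561
D_3 = 17.8278
D_4 = 23.1049
D_5 = 24.3687
D_6 = 25.7017
D_7 = 27.1076
D_8 = 28.5904
TV_8 = 29.4767/(0.1519−0.031) = 243.8103
P₀ = Σ Dₜ/(1+r)ᵗ + TV_8/(1+r)^8 = 165.3410

£165.34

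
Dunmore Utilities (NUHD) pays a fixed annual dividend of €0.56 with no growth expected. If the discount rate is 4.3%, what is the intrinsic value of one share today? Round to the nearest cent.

€13.02

Zero-growth DDM (perpetuity): P₀ = D/r = 0.56 / 0.043 = 13.0233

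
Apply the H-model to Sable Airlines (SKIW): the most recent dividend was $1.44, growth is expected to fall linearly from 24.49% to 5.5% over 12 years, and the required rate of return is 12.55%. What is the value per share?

$44.82

H-model: P₀ = D₀[(1+g_L) + H(g_S−g_L)]/(r−g_L), with H = 12/2 = 6.
P₀ = 1.44 × [(1+0.055) + 6×(0.2449−0.055)] / (0.1255−0.055)
   = 1.44 × 2.1944 / 0.0705 = 44.8218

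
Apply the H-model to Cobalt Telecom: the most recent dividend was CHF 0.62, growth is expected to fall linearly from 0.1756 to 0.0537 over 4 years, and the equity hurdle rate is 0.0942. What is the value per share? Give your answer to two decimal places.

CHF 19.86

H-model: P₀ = D₀[(1+g_L) + H(g_S−g_L)]/(r−g_L), with H = 4/2 = 2.
P₀ = 0.62 × [(1+0.0537) + 2×(0.1756−0.0537)] / (0.0942−0.0537)
   = 0.62 × 1.2975 / 0.0405 = 19.8630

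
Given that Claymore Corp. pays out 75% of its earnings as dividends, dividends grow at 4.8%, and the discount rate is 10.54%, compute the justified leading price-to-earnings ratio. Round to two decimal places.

Justified leading P/E = b/(r−g) = 0.75/(0.1054−0.048) = 13.0662

13.07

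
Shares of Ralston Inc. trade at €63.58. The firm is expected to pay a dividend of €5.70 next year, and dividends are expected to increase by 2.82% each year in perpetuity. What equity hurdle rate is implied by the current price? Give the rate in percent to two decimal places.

11.79%

Rearranging the constant-growth DDM: r = D₁/P₀ + g.
r = 5.7000 / 63.58 + 0.0282 = 0.08965 + 0.0282 = 0.11785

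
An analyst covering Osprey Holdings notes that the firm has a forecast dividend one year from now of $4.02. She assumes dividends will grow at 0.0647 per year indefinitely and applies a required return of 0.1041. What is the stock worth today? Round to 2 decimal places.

$102.03

Gordon growth model: P₀ = D₁/(r − g), with D₁ = 4.02 given directly.
P₀ = 4.0200 / (0.1041 − 0.0647) = 4.0200 / 0.0394 = 102.0305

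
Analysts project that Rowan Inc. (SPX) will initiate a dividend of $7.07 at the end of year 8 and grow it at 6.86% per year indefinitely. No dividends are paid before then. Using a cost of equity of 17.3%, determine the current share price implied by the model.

Deferred-dividend DDM. At t=7 the remaining stream is a growing perpetuity with first payment D_8 = 7.07.
V_7 = D_8/(r−g) = 7.07/(0.173−0.0686) = 67.7203
P₀ = V_7/(1+r)^7 = 67.7203/(1+0.173)^7 = 22.1632

$22.16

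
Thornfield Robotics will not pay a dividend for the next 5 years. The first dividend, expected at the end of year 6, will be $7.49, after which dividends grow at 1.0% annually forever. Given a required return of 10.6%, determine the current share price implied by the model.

Deferred-dividend DDM. At t=5 the remaining stream is a growing perpetuity with first payment D_6 = 7.49.
V_5 = D_6/(r−g) = 7.49/(0.106−0.01) = 78.0208
P₀ = V_5/(1+r)^5 = 78.0208/(1+0.106)^5 = 47.1449

$47.14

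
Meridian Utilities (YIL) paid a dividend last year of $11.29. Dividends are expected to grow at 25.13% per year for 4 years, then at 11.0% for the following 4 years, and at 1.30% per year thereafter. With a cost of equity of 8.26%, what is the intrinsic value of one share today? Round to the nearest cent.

$475.65

Three-stage DDM. Project D₁…D_8; terminal Gordon value at t=8 with g = 0.013; discount at r = 0.0826.
D_1 = 14.1272
D_2 = 17.6773
D_3 = 22.1197
D_4 = 27.6783
D_5 = 30.7229
D_6 = 34.1025
D_7 = 37.8537
D_8 = 42.0176
TV_8 = 42.5639/(0.0826−0.013) = 611.5498
P₀ = Σ Dₜ/(1+r)ᵗ + TV_8/(1+r)^8 = 475.6503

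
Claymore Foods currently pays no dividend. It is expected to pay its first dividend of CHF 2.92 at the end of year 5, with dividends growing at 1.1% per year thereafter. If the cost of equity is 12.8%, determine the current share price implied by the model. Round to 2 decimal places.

CHF 15.42

Deferred-dividend DDM. At t=4 the remaining stream is a growing perpetuity with first payment D_5 = 2.92.
V_4 = D_5/(r−g) = 2.92/(0.128−0.011) = 24.9573
P₀ = V_4/(1+r)^4 = 24.9573/(1+0.128)^4 = 15.4156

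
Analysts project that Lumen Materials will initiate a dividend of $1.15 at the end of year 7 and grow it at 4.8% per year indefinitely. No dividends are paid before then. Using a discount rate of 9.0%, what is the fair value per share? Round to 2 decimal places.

$16.33

Deferred-dividend DDM. At t=6 the remaining stream is a growing perpetuity with first payment D_7 = 1.15.
V_6 = D_7/(r−g) = 1.15/(0.09−0.048) = 27.3810
P₀ = V_6/(1+r)^6 = 27.3810/(1+0.09)^6 = 16.3264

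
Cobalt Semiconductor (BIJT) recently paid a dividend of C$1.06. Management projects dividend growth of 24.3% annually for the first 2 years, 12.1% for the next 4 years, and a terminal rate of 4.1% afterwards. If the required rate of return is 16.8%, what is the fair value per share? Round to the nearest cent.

C$15.02

Three-stage DDM. Project D₁…D_6; terminal Gordon value at t=6 with g = 0.041; discount at r = 0.168.
D_1 = 1.3176
D_2 = 1.6378
D_3 = 1.8359
D_4 = 2.0581
D_5 = 2.3071
D_6 = 2.5863
TV_6 = 2.6923/(0.168−0.041) = 21.1991
P₀ = Σ Dₜ/(1+r)ᵗ + TV_6/(1+r)^6 = 15.0160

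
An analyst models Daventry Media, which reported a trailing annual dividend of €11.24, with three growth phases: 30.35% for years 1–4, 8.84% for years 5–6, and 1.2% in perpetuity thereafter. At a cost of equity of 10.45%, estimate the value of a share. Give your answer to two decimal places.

€343.51

Three-stage DDM. Project D₁…D_6; terminal Gordon value at t=6 with g = 0.012; discount at r = 0.1045.
D_1 = 14.6513
D_2 = 19.0980
D_3 = 24.8943
D_4 = 32.4497
D_5 = 35.3182
D_6 = 38.4404
TV_6 = 38.9017/(0.1045−0.012) = 420.5584
P₀ = Σ Dₜ/(1+r)ᵗ + TV_6/(1+r)^6 = 343.5107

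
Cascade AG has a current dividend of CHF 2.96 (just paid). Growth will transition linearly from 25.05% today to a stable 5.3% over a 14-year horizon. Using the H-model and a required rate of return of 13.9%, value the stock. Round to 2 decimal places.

H-model: P₀ = D₀[(1+g_L) + H(g_S−g_L)]/(r−g_L), with H = 14/2 = 7.
P₀ = 2.96 × [(1+0.053) + 7×(0.2505−0.053)] / (0.139−0.053)
   = 2.96 × 2.4355 / 0.086 = 83.8265

CHF 83.83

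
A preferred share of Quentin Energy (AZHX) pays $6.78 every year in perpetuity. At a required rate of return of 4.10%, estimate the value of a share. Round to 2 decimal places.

$165.37

Zero-growth DDM (perpetuity): P₀ = D/r = 6.78 / 0.041 = 165.3659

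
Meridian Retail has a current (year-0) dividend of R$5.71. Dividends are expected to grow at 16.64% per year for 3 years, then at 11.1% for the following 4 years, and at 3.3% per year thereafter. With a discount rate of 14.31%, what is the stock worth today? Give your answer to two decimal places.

R$91.23

Three-stage DDM. Project D₁…D_7; terminal Gordon value at t=7 with g = 0.033; discount at r = 0.1431.
D_1 = 6.6601
D_2 = 7.7684
D_3 = 9.0611
D_4 = 10.0668
D_5 = 11.1842
D_6 = 12.4257
D_7 = 13.8050
TV_7 = 14.2605/(0.1431−0.033) = 129.5233
P₀ = Σ Dₜ/(1+r)ᵗ + TV_7/(1+r)^7 = 91.2345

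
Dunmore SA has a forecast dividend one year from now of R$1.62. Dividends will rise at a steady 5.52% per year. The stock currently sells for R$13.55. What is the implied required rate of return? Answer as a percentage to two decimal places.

Rearranging the constant-growth DDM: r = D₁/P₀ + g.
r = 1.6200 / 13.55 + 0.0552 = 0.11956 + 0.0552 = 0.17476

17.48%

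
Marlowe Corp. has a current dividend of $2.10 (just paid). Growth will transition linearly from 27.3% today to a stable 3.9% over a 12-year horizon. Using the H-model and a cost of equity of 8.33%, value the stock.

$115.81

H-model: P₀ = D₀[(1+g_L) + H(g_S−g_L)]/(r−g_L), with H = 12/2 = 6.
P₀ = 2.10 × [(1+0.039) + 6×(0.273−0.039)] / (0.0833−0.039)
   = 2.10 × 2.4430 / 0.0443 = 115.8081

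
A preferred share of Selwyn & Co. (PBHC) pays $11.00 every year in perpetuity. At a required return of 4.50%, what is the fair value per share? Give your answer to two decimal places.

$244.44

Zero-growth DDM (perpetuity): P₀ = D/r = 11.00 / 0.045 = 244.4444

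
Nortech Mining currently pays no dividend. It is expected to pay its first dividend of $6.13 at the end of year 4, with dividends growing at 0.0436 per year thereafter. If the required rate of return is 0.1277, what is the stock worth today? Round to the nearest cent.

Deferred-dividend DDM. At t=3 the remaining stream is a growing perpetuity with first payment D_4 = 6.13.
V_3 = D_4/(r−g) = 6.13/(0.1277−0.0436) = 72.8894
P₀ = V_3/(1+r)^3 = 72.8894/(1+0.1277)^3 = 50.8257

$50.83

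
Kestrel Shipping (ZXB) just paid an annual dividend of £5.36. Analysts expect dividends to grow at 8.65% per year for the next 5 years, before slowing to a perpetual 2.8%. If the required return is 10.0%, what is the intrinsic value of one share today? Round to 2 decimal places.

Two-stage DDM. Project D₁…D_5 at 0.0865, terminal growth 0.028, discount at r = 0.1.
D_1 = 5.8236
D_2 = 6.3274
D_3 = 6.8747
D_4 = 7.4694
D_5 = 8.1155
Terminal value at t=5: TV = D_6/(r−g) = 8.3427/(0.1−0.028) = 115.8708
P₀ = 5.8236/(1+0.1)^1 + 6.3274/(1+0.1)^2 + 6.8747/(1+0.1)^3 + 7.4694/(1+0.1)^4 + 8.1155/(1+0.1)^5 + 115.8708/(1+0.1)^5 = 97.7759

£97.78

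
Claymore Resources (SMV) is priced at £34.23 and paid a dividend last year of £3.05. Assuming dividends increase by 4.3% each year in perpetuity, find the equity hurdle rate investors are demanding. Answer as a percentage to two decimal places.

Rearranging the constant-growth DDM: r = D₁/P₀ + g.
D₁ = 3.05 × (1 + 0.043) = 3.1811.
r = 3.1811 / 34.23 + 0.043 = 0.09293 + 0.043 = 0.13593

13.59%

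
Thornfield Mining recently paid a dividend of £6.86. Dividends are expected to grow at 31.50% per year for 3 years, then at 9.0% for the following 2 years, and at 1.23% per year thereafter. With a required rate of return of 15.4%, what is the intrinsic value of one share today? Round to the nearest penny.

Three-stage DDM. Project D₁…D_5; terminal Gordon value at t=5 with g = 0.0123; discount at r = 0.154.
D_1 = 9.0209
D_2 = 11.8625
D_3 = 15.5992
D_4 = 17.0031
D_5 = 18.5334
TV_5 = 18.7613/(0.154−0.0123) = 132.4018
P₀ = Σ Dₜ/(1+r)ᵗ + TV_5/(1+r)^5 = 110.2125

£110.21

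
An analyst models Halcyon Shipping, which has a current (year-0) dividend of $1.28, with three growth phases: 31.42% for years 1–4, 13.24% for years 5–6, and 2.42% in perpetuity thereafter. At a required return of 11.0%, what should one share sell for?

Three-stage DDM. Project D₁…D_6; terminal Gordon value at t=6 with g = 0.0242; discount at r = 0.11.
D_1 = 1.6822
D_2 = 2.2107
D_3 = 2.9053
D_4 = 3.8182
D_5 = 4.3237
D_6 = 4.8962
TV_6 = 5.0146/(0.11−0.0242) = 58.4458
P₀ = Σ Dₜ/(1+r)ᵗ + TV_6/(1+r)^6 = 44.3803

$44.38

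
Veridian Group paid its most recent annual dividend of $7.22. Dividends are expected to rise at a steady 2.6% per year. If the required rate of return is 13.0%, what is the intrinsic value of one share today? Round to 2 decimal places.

$71.23

Gordon growth model: P₀ = D₁/(r − g). D₁ = 7.22 × (1 + 0.026) = 7.4077.
P₀ = 7.4077 / (0.13 − 0.026) = 7.4077 / 0.104 = 71.2281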